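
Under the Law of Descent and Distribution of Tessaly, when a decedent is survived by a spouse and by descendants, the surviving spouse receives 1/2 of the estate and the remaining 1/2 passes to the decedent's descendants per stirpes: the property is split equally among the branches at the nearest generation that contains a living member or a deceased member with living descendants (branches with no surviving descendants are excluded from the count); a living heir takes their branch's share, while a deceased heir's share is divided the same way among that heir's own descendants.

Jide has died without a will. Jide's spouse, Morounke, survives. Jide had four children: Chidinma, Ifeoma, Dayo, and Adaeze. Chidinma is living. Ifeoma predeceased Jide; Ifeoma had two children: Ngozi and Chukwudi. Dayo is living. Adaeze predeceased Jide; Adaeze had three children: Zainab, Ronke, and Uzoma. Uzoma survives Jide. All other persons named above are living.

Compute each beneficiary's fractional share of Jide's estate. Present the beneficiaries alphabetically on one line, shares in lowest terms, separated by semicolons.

Chidinma 1/8; Chukwudi 1/16; Dayo 1/8; Morounke 1/2; Ngozi 1/16; Ronke 1/24; Uzoma 1/24; Zainab 1/24

Morounke, as surviving spouse, takes 1/2.
The remaining 1/2 passes to Jide's descendants per stirpes.
The 1/2 is divided into 4 equal shares of 1/8 among Chidinma, Ifeoma, Dayo, Adaeze.
Chidinma is living and takes 1/8.
Ifeoma predeceased; the 1/8 allotted to Ifeoma's branch passes to Ifeoma's issue by representation.
The 1/8 is divided into 2 equal shares of 1/16 among Ngozi, Chukwudi.
Ngozi is living and takes 1/16.
Chukwudi is living and takes 1/16.
Dayo is living and takes 1/8.
Adaeze predeceased; the 1/8 allotted to Adaeze's branch passes to Adaeze's issue by representation.
The 1/8 is divided into 3 equal shares of 1/24 among Zainab, Ronke, Uzoma.
Zainab is living and takes 1/24.
Ronke is living and takes 1/24.
Uzoma is living and takes 1/24.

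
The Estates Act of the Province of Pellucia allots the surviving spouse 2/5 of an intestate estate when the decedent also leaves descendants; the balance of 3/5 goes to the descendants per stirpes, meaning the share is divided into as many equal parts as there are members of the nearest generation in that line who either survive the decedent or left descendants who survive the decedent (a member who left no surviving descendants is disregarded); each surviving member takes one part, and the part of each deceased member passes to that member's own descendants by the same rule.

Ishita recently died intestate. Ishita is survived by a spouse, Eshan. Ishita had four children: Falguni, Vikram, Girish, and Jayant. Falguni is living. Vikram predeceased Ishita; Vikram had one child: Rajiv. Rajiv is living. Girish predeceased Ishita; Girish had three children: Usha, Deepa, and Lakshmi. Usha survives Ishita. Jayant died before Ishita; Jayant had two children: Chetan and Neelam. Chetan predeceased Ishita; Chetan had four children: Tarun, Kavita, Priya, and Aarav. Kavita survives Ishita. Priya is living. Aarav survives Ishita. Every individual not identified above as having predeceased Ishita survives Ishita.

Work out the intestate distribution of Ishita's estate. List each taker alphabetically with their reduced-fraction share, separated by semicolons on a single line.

Eshan, as surviving spouse, takes 2/5.
The remaining 3/5 passes to Ishita's descendants per stirpes.
The 3/5 is divided into 4 equal shares of 3/20 among Falguni, Vikram, Girish, Jayant.
Falguni is living and takes 3/20.
Vikram predeceased; the 3/20 allotted to Vikram's branch passes to Vikram's issue by representation.
Rajiv is the sole taker at this level and receives the full 3/20.
Girish predeceased; the 3/20 allotted to Girish's branch passes to Girish's issue by representation.
The 3/20 is divided into 3 equal shares of 1/20 among Usha, Deepa, Lakshmi.
Usha is living and takes 1/20.
Deepa is living and takes 1/20.
Lakshmi is living and takes 1/20.
Jayant predeceased; the 3/20 allotted to Jayant's branch passes to Jayant's issue by representation.
The 3/20 is divided into 2 equal shares of 3/40 among Chetan, Neelam.
Chetan predeceased; the 3/40 allotted to Chetan's branch passes to Chetan's issue by representation.
The 3/40 is divided into 4 equal shares of 3/160 among Tarun, Kavita, Priya, Aarav.
Tarun is living and takes 3/160.
Kavita is living and takes 3/160.
Priya is living and takes 3/160.
Aarav is living and takes 3/160.
Neelam is living and takes 3/40.

Aarav 3/160; Deepa 1/20; Eshan 2/5; Falguni 3/20; Kavita 3/160; Lakshmi 1/20; Neelam 3/40; Priya 3/160; Rajiv 3/20; Tarun 3/160; Usha 1/20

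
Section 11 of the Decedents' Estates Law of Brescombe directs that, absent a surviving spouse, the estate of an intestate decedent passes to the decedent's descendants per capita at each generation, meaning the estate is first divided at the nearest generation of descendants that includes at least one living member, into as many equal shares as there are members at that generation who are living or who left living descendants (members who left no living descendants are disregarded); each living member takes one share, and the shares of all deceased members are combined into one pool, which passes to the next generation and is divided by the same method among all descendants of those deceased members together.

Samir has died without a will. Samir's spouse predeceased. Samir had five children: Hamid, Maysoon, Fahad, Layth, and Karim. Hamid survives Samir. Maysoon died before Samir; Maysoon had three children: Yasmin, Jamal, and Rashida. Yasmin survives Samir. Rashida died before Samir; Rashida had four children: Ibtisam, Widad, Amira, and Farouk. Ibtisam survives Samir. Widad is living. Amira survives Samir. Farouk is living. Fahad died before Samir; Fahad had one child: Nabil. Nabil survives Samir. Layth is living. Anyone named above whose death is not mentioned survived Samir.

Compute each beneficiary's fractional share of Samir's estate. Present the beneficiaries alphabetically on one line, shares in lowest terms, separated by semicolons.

Amira 1/40; Farouk 1/40; Hamid 1/5; Ibtisam 1/40; Jamal 1/10; Karim 1/5; Layth 1/5; Nabil 1/10; Widad 1/40; Yasmin 1/10

There is no surviving spouse, so the entire estate passes to Samir's descendants per capita at each generation.
At generation 1 (Hamid, Maysoon, Fahad, Layth, Karim) there are 5 shares of (1)/5 = 1/5 each.
Living: Hamid, Layth, and Karim — each takes 1/5.
Deceased: Maysoon and Fahad. Their combined 2/5 is pooled and carried to generation 2.
At generation 2 (Yasmin, Jamal, Rashida, Nabil) there are 4 shares of (2/5)/4 = 1/10 each.
Living: Yasmin, Jamal, and Nabil — each takes 1/10.
Deceased: Rashida. That 1/10 share is carried to generation 3.
At generation 3 (Ibtisam, Widad, Amira, Farouk) there are 4 shares of (1/10)/4 = 1/40 each.
Living: Ibtisam, Widad, Amira, and Farouk — each takes 1/40.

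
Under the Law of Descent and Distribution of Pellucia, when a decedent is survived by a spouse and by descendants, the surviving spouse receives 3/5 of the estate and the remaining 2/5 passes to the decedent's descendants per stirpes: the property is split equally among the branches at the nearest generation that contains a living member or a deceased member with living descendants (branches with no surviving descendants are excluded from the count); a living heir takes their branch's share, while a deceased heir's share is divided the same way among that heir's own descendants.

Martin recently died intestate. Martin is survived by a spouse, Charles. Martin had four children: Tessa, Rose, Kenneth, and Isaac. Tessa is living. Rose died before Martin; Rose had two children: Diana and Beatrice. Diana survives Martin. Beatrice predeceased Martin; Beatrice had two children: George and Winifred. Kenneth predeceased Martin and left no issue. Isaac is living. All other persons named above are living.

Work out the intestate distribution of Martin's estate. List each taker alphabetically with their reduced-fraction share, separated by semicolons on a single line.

Charles 3/5; Diana 1/15; George 1/30; Isaac 2/15; Tessa 2/15; Winifred 1/30

Charles, as surviving spouse, takes 3/5.
The remaining 2/5 passes to Martin's descendants per stirpes.
Kenneth left no surviving issue, so that branch lapses and is disregarded.
The 2/5 is divided into 3 equal shares of 2/15 among Tessa, Rose, Isaac.
Tessa is living and takes 2/15.
Rose predeceased; the 2/15 allotted to Rose's branch passes to Rose's issue by representation.
The 2/15 is divided into 2 equal shares of 1/15 among Diana, Beatrice.
Diana is living and takes 1/15.
Beatrice predeceased; the 1/15 allotted to Beatrice's branch passes to Beatrice's issue by representation.
The 1/15 is divided into 2 equal shares of 1/30 among George, Winifred.
George is living and takes 1/30.
Winifred is living and takes 1/30.
Isaac is living and takes 2/15.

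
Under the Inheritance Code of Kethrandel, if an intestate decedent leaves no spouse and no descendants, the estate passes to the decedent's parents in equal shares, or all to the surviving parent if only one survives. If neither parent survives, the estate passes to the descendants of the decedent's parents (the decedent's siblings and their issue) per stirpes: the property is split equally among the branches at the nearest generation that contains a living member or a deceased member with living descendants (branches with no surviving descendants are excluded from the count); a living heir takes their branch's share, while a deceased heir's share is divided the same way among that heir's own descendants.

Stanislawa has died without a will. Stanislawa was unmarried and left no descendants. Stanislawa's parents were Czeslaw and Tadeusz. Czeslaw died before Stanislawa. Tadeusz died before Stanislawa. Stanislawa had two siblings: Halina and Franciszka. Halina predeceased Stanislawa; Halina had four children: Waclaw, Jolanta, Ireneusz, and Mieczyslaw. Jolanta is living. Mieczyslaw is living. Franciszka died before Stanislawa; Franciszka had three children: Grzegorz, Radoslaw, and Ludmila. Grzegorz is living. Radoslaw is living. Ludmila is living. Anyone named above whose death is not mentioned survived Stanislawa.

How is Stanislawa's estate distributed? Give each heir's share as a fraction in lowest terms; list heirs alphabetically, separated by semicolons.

Neither parent survives and there are no descendants, so the estate passes to Stanislawa's siblings and their issue per stirpes.
The estate is divided into 2 equal shares of 1/2 among Halina, Franciszka.
Halina predeceased; the 1/2 allotted to Halina's branch passes to Halina's issue by representation.
The 1/2 is divided into 4 equal shares of 1/8 among Waclaw, Jolanta, Ireneusz, Mieczyslaw.
Waclaw is living and takes 1/8.
Jolanta is living and takes 1/8.
Ireneusz is living and takes 1/8.
Mieczyslaw is living and takes 1/8.
Franciszka predeceased; the 1/2 allotted to Franciszka's branch passes to Franciszka's issue by representation.
The 1/2 is divided into 3 equal shares of 1/6 among Grzegorz, Radoslaw, Ludmila.
Grzegorz is living and takes 1/6.
Radoslaw is living and takes 1/6.
Ludmila is living and takes 1/6.

Grzegorz 1/6; Ireneusz 1/8; Jolanta 1/8; Ludmila 1/6; Mieczyslaw 1/8; Radoslaw 1/6; Waclaw 1/8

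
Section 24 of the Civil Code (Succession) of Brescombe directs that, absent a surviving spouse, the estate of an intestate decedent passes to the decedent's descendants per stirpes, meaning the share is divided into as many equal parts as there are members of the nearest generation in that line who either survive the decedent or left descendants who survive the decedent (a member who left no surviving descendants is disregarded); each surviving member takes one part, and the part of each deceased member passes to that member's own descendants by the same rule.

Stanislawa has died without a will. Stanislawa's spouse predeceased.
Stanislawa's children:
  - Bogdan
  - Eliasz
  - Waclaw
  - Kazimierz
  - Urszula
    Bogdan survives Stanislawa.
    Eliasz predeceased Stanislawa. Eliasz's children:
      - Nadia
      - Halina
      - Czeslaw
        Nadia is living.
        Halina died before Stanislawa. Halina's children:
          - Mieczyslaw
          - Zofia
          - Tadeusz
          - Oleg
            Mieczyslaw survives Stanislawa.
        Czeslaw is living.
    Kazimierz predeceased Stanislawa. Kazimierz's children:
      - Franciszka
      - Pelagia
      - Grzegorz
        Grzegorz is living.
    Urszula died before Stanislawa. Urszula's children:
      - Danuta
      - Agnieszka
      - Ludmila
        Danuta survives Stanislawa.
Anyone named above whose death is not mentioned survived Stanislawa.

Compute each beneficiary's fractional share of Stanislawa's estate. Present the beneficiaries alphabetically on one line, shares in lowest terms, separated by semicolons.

There is no surviving spouse, so the entire estate passes to Stanislawa's descendants per stirpes.
The estate is divided into 5 equal shares of 1/5 among Bogdan, Eliasz, Waclaw, Kazimierz, Urszula.
Bogdan is living and takes 1/5.
Eliasz predeceased; the 1/5 allotted to Eliasz's branch passes to Eliasz's issue by representation.
The 1/5 is divided into 3 equal shares of 1/15 among Nadia, Halina, Czeslaw.
Nadia is living and takes 1/15.
Halina predeceased; the 1/15 allotted to Halina's branch passes to Halina's issue by representation.
The 1/15 is divided into 4 equal shares of 1/60 among Mieczyslaw, Zofia, Tadeusz, Oleg.
Mieczyslaw is living and takes 1/60.
Zofia is living and takes 1/60.
Tadeusz is living and takes 1/60.
Oleg is living and takes 1/60.
Czeslaw is living and takes 1/15.
Waclaw is living and takes 1/5.
Kazimierz predeceased; the 1/5 allotted to Kazimierz's branch passes to Kazimierz's issue by representation.
The 1/5 is divided into 3 equal shares of 1/15 among Franciszka, Pelagia, Grzegorz.
Franciszka is living and takes 1/15.
Pelagia is living and takes 1/15.
Grzegorz is living and takes 1/15.
Urszula predeceased; the 1/5 allotted to Urszula's branch passes to Urszula's issue by representation.
The 1/5 is divided into 3 equal shares of 1/15 among Danuta, Agnieszka, Ludmila.
Danuta is living and takes 1/15.
Agnieszka is living and takes 1/15.
Ludmila is living and takes 1/15.

Agnieszka 1/15; Bogdan 1/5; Czeslaw 1/15; Danuta 1/15; Franciszka 1/15; Grzegorz 1/15; Ludmila 1/15; Mieczyslaw 1/60; Nadia 1/15; Oleg 1/60; Pelagia 1/15; Tadeusz 1/60; Waclaw 1/5; Zofia 1/60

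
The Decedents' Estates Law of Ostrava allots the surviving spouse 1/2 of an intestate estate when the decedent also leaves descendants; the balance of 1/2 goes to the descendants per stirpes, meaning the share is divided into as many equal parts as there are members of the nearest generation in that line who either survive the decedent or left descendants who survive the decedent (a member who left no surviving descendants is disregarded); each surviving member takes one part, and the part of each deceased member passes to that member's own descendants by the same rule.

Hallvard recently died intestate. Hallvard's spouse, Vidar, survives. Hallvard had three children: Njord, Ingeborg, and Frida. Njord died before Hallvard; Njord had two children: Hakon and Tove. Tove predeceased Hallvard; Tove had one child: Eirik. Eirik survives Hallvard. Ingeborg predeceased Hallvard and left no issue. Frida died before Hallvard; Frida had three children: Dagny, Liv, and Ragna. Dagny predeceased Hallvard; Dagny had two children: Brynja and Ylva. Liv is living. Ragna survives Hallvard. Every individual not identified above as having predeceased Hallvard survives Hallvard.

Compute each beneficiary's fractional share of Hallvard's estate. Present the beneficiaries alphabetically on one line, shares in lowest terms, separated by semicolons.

Vidar, as surviving spouse, takes 1/2.
The remaining 1/2 passes to Hallvard's descendants per stirpes.
Ingeborg left no surviving issue, so that branch lapses and is disregarded.
The 1/2 is divided into 2 equal shares of 1/4 among Njord, Frida.
Njord predeceased; the 1/4 allotted to Njord's branch passes to Njord's issue by representation.
The 1/4 is divided into 2 equal shares of 1/8 among Hakon, Tove.
Hakon is living and takes 1/8.
Tove predeceased; the 1/8 allotted to Tove's branch passes to Tove's issue by representation.
Eirik is the sole taker at this level and receives the full 1/8.
Frida predeceased; the 1/4 allotted to Frida's branch passes to Frida's issue by representation.
The 1/4 is divided into 3 equal shares of 1/12 among Dagny, Liv, Ragna.
Dagny predeceased; the 1/12 allotted to Dagny's branch passes to Dagny's issue by representation.
The 1/12 is divided into 2 equal shares of 1/24 among Brynja, Ylva.
Brynja is living and takes 1/24.
Ylva is living and takes 1/24.
Liv is living and takes 1/12.
Ragna is living and takes 1/12.

Brynja 1/24; Eirik 1/8; Hakon 1/8; Liv 1/12; Ragna 1/12; Vidar 1/2; Ylva 1/24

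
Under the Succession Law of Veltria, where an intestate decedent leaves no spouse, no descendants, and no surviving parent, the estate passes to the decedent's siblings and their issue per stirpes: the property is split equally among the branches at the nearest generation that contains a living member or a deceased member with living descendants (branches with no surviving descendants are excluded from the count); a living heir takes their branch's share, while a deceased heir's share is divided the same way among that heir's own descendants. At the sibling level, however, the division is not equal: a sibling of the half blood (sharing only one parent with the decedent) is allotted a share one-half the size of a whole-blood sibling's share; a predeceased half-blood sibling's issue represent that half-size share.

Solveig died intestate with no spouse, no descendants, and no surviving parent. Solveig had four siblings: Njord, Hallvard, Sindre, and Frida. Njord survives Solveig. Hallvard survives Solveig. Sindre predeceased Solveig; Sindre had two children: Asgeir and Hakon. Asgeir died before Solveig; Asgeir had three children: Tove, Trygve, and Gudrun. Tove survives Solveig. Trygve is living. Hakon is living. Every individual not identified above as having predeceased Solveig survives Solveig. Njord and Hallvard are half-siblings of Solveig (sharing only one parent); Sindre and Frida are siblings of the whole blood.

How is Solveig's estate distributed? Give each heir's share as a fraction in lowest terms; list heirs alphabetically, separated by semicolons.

No spouse, descendants, or parent survives, so the estate passes to Solveig's siblings per stirpes.
Half-blood siblings count for one-half the weight of whole-blood siblings at the initial division.
Dividing 1 in proportion to weights (total weight 3): Njord (weight 1/2) → 1/6; Hallvard (weight 1/2) → 1/6; Sindre (weight 1) → 1/3; Frida (weight 1) → 1/3.
Njord is living and takes 1/6.
Hallvard is living and takes 1/6.
Sindre predeceased; the 1/3 allotted to Sindre's branch passes to Sindre's issue by representation.
The 1/3 is divided into 2 equal shares of 1/6 among Asgeir, Hakon.
Asgeir predeceased; the 1/6 allotted to Asgeir's branch passes to Asgeir's issue by representation.
The 1/6 is divided into 3 equal shares of 1/18 among Tove, Trygve, Gudrun.
Tove is living and takes 1/18.
Trygve is living and takes 1/18.
Gudrun is living and takes 1/18.
Hakon is living and takes 1/6.
Frida is living and takes 1/3.

Frida 1/3; Gudrun 1/18; Hakon 1/6; Hallvard 1/6; Njord 1/6; Tove 1/18; Trygve 1/18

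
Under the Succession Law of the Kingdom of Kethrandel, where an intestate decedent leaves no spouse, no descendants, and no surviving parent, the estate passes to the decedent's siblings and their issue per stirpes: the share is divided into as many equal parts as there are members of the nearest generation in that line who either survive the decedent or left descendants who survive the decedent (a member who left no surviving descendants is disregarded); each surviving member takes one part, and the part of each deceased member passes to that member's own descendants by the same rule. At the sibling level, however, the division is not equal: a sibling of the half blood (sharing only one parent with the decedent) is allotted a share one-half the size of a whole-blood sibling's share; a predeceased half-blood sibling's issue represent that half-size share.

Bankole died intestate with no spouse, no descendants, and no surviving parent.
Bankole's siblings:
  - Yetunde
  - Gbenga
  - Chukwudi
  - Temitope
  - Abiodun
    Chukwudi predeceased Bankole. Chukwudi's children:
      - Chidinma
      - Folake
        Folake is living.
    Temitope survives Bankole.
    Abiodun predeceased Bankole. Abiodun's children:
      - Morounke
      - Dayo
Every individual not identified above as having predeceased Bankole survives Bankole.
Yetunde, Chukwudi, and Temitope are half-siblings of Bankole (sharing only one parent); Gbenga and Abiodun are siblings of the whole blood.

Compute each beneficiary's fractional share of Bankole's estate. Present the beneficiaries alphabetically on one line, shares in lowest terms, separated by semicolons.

No spouse, descendants, or parent survives, so the estate passes to Bankole's siblings per stirpes.
Half-blood siblings count for one-half the weight of whole-blood siblings at the initial division.
Dividing 1 in proportion to weights (total weight 7/2): Yetunde (weight 1/2) → 1/7; Gbenga (weight 1) → 2/7; Chukwudi (weight 1/2) → 1/7; Temitope (weight 1/2) → 1/7; Abiodun (weight 1) → 2/7.
Yetunde is living and takes 1/7.
Gbenga is living and takes 2/7.
Chukwudi predeceased; the 1/7 allotted to Chukwudi's branch passes to Chukwudi's issue by representation.
The 1/7 is divided into 2 equal shares of 1/14 among Chidinma, Folake.
Chidinma is living and takes 1/14.
Folake is living and takes 1/14.
Temitope is living and takes 1/7.
Abiodun predeceased; the 2/7 allotted to Abiodun's branch passes to Abiodun's issue by representation.
The 2/7 is divided into 2 equal shares of 1/7 among Morounke, Dayo.
Morounke is living and takes 1/7.
Dayo is living and takes 1/7.

Chidinma 1/14; Dayo 1/7; Folake 1/14; Gbenga 2/7; Morounke 1/7; Temitope 1/7; Yetunde 1/7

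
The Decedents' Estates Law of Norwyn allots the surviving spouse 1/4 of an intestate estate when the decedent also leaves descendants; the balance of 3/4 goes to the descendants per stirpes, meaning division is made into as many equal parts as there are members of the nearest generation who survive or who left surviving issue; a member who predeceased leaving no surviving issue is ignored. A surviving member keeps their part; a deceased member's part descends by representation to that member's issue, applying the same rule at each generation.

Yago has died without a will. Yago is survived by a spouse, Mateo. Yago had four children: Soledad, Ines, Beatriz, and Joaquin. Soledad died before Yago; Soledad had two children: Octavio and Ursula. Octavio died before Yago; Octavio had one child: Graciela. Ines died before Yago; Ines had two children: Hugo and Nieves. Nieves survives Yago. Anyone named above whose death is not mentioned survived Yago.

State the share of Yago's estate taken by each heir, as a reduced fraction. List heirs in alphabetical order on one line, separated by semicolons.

Mateo, as surviving spouse, takes 1/4.
The remaining 3/4 passes to Yago's descendants per stirpes.
The 3/4 is divided into 4 equal shares of 3/16 among Soledad, Ines, Beatriz, Joaquin.
Soledad predeceased; the 3/16 allotted to Soledad's branch passes to Soledad's issue by representation.
The 3/16 is divided into 2 equal shares of 3/32 among Octavio, Ursula.
Octavio predeceased; the 3/32 allotted to Octavio's branch passes to Octavio's issue by representation.
Graciela is the sole taker at this level and receives the full 3/32.
Ursula is living and takes 3/32.
Ines predeceased; the 3/16 allotted to Ines's branch passes to Ines's issue by representation.
The 3/16 is divided into 2 equal shares of 3/32 among Hugo, Nieves.
Hugo is living and takes 3/32.
Nieves is living and takes 3/32.
Beatriz is living and takes 3/16.
Joaquin is living and takes 3/16.

Beatriz 3/16; Graciela 3/32; Hugo 3/32; Joaquin 3/16; Mateo 1/4; Nieves 3/32; Ursula 3/32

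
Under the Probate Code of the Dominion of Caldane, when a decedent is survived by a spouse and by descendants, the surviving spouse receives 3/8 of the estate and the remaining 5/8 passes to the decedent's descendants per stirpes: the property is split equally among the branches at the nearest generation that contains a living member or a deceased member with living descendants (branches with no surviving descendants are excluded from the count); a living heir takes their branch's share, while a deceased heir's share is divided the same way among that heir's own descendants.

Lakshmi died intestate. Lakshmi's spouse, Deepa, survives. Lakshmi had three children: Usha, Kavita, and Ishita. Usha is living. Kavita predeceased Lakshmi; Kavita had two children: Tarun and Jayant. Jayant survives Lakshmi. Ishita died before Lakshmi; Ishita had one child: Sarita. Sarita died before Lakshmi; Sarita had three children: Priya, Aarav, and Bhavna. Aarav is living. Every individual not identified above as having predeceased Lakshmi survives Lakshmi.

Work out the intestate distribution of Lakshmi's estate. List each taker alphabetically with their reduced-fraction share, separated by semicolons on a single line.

Deepa, as surviving spouse, takes 3/8.
The remaining 5/8 passes to Lakshmi's descendants per stirpes.
The 5/8 is divided into 3 equal shares of 5/24 among Usha, Kavita, Ishita.
Usha is living and takes 5/24.
Kavita predeceased; the 5/24 allotted to Kavita's branch passes to Kavita's issue by representation.
The 5/24 is divided into 2 equal shares of 5/48 among Tarun, Jayant.
Tarun is living and takes 5/48.
Jayant is living and takes 5/48.
Ishita predeceased; the 5/24 allotted to Ishita's branch passes to Ishita's issue by representation.
Sarita's line is the sole branch at this level, so the full 5/24 passes to Sarita's issue by representation.
The 5/24 is divided into 3 equal shares of 5/72 among Priya, Aarav, Bhavna.
Priya is living and takes 5/72.
Aarav is living and takes 5/72.
Bhavna is living and takes 5/72.

Aarav 5/72; Bhavna 5/72; Deepa 3/8; Jayant 5/48; Priya 5/72; Tarun 5/48; Usha 5/24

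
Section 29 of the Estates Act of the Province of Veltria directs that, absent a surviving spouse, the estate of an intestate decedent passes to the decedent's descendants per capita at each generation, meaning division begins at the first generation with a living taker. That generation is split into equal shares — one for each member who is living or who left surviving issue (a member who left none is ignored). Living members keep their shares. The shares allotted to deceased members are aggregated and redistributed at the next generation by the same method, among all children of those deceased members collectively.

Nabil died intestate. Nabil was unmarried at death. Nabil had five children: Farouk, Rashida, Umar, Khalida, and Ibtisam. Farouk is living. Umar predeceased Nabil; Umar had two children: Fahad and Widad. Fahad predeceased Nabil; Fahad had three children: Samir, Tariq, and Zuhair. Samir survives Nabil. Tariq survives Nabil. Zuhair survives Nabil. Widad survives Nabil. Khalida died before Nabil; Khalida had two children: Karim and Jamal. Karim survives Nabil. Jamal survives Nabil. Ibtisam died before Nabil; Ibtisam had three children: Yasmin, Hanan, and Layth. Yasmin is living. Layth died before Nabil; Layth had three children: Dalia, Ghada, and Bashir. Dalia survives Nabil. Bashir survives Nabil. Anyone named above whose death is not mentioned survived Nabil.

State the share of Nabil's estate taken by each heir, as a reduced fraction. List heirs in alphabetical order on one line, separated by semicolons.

Bashir 1/35; Dalia 1/35; Farouk 1/5; Ghada 1/35; Hanan 3/35; Jamal 3/35; Karim 3/35; Rashida 1/5; Samir 1/35; Tariq 1/35; Widad 3/35; Yasmin 3/35; Zuhair 1/35

There is no surviving spouse, so the entire estate passes to Nabil's descendants per capita at each generation.
At generation 1 (Farouk, Rashida, Umar, Khalida, Ibtisam) there are 5 shares of (1)/5 = 1/5 each.
Living: Farouk and Rashida — each takes 1/5.
Deceased: Umar, Khalida, and Ibtisam. Their combined 3/5 is pooled and carried to generation 2.
At generation 2 (Fahad, Widad, Karim, Jamal, Yasmin, Hanan, Layth) there are 7 shares of (3/5)/7 = 3/35 each.
Living: Widad, Karim, Jamal, Yasmin, and Hanan — each takes 3/35.
Deceased: Fahad and Layth. Their combined 6/35 is pooled and carried to generation 3.
At generation 3 (Samir, Tariq, Zuhair, Dalia, Ghada, Bashir) there are 6 shares of (6/35)/6 = 1/35 each.
Living: Samir, Tariq, Zuhair, Dalia, Ghada, and Bashir — each takes 1/35.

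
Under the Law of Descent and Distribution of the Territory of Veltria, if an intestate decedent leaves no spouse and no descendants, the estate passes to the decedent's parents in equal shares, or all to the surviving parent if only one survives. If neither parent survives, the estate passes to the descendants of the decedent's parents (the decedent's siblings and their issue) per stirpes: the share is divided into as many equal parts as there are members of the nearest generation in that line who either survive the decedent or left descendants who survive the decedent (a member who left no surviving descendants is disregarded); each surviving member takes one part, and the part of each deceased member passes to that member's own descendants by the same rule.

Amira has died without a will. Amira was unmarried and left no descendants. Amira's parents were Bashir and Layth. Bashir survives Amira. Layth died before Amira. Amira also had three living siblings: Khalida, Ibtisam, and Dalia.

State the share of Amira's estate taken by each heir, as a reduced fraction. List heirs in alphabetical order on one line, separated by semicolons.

Only one parent, Bashir, survives, so Bashir takes the entire estate. The siblings take nothing because a surviving parent has priority.

Bashir 1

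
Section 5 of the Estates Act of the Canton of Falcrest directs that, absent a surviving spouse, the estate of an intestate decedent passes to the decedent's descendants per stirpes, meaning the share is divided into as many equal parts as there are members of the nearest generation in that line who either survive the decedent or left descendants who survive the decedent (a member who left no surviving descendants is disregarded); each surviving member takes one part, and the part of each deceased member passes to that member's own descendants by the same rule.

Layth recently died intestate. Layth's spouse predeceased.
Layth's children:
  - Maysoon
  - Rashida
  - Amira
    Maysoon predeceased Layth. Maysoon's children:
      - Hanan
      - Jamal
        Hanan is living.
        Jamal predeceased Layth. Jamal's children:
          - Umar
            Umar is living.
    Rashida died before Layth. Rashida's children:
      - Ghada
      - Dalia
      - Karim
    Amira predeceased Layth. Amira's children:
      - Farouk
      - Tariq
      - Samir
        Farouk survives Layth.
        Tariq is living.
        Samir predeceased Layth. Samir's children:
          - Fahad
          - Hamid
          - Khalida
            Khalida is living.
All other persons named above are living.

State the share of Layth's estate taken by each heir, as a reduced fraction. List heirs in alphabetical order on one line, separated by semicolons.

Dalia 1/9; Fahad 1/27; Farouk 1/9; Ghada 1/9; Hamid 1/27; Hanan 1/6; Karim 1/9; Khalida 1/27; Tariq 1/9; Umar 1/6

There is no surviving spouse, so the entire estate passes to Layth's descendants per stirpes.
The estate is divided into 3 equal shares of 1/3 among Maysoon, Rashida, Amira.
Maysoon predeceased; the 1/3 allotted to Maysoon's branch passes to Maysoon's issue by representation.
The 1/3 is divided into 2 equal shares of 1/6 among Hanan, Jamal.
Hanan is living and takes 1/6.
Jamal predeceased; the 1/6 allotted to Jamal's branch passes to Jamal's issue by representation.
Umar is the sole taker at this level and receives the full 1/6.
Rashida predeceased; the 1/3 allotted to Rashida's branch passes to Rashida's issue by representation.
The 1/3 is divided into 3 equal shares of 1/9 among Ghada, Dalia, Karim.
Ghada is living and takes 1/9.
Dalia is living and takes 1/9.
Karim is living and takes 1/9.
Amira predeceased; the 1/3 allotted to Amira's branch passes to Amira's issue by representation.
The 1/3 is divided into 3 equal shares of 1/9 among Farouk, Tariq, Samir.
Farouk is living and takes 1/9.
Tariq is living and takes 1/9.
Samir predeceased; the 1/9 allotted to Samir's branch passes to Samir's issue by representation.
The 1/9 is divided into 3 equal shares of 1/27 among Fahad, Hamid, Khalida.
Fahad is living and takes 1/27.
Hamid is living and takes 1/27.
Khalida is living and takes 1/27.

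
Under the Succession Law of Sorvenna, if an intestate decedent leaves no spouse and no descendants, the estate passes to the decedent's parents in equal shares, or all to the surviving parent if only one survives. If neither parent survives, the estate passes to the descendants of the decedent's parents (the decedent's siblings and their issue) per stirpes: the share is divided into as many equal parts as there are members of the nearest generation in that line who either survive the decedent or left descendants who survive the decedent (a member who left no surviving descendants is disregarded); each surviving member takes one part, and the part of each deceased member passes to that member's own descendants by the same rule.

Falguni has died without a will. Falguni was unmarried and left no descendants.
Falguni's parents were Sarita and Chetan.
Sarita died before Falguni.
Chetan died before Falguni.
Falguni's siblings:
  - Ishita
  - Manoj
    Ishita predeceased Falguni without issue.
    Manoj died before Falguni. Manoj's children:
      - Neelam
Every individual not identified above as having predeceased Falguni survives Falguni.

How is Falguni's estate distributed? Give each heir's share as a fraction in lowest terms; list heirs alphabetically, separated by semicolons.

Neither parent survives and there are no descendants, so the estate passes to Falguni's siblings and their issue per stirpes.
Ishita left no surviving issue, so that branch lapses and is disregarded.
Manoj's line is the sole branch at this level, so the full 1 passes to Manoj's issue by representation.
Neelam is the sole taker at this level and receives the full 1.

Neelam 1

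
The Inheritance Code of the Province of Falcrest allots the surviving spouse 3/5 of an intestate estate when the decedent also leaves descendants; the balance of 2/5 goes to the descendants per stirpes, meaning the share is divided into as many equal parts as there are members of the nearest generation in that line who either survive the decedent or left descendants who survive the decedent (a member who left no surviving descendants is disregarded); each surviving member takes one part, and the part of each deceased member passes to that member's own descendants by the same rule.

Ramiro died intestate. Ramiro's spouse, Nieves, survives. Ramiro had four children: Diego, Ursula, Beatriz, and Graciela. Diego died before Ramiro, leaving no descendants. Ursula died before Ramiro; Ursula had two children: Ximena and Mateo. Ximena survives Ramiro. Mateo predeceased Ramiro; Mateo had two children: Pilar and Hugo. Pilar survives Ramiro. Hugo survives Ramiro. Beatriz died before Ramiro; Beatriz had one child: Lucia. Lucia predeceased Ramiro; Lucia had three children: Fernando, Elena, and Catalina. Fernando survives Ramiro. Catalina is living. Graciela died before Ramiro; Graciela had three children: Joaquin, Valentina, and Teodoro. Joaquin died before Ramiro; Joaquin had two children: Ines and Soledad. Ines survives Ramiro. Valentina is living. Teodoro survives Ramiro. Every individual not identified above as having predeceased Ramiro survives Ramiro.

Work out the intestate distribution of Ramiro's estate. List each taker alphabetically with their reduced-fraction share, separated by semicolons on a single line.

Catalina 2/45; Elena 2/45; Fernando 2/45; Hugo 1/30; Ines 1/45; Nieves 3/5; Pilar 1/30; Soledad 1/45; Teodoro 2/45; Valentina 2/45; Ximena 1/15

Nieves, as surviving spouse, takes 3/5.
The remaining 2/5 passes to Ramiro's descendants per stirpes.
Diego left no surviving issue, so that branch lapses and is disregarded.
The 2/5 is divided into 3 equal shares of 2/15 among Ursula, Beatriz, Graciela.
Ursula predeceased; the 2/15 allotted to Ursula's branch passes to Ursula's issue by representation.
The 2/15 is divided into 2 equal shares of 1/15 among Ximena, Mateo.
Ximena is living and takes 1/15.
Mateo predeceased; the 1/15 allotted to Mateo's branch passes to Mateo's issue by representation.
The 1/15 is divided into 2 equal shares of 1/30 among Pilar, Hugo.
Pilar is living and takes 1/30.
Hugo is living and takes 1/30.
Beatriz predeceased; the 2/15 allotted to Beatriz's branch passes to Beatriz's issue by representation.
Lucia's line is the sole branch at this level, so the full 2/15 passes to Lucia's issue by representation.
The 2/15 is divided into 3 equal shares of 2/45 among Fernando, Elena, Catalina.
Fernando is living and takes 2/45.
Elena is living and takes 2/45.
Catalina is living and takes 2/45.
Graciela predeceased; the 2/15 allotted to Graciela's branch passes to Graciela's issue by representation.
The 2/15 is divided into 3 equal shares of 2/45 among Joaquin, Valentina, Teodoro.
Joaquin predeceased; the 2/45 allotted to Joaquin's branch passes to Joaquin's issue by representation.
The 2/45 is divided into 2 equal shares of 1/45 among Ines, Soledad.
Ines is living and takes 1/45.
Soledad is living and takes 1/45.
Valentina is living and takes 2/45.
Teodoro is living and takes 2/45.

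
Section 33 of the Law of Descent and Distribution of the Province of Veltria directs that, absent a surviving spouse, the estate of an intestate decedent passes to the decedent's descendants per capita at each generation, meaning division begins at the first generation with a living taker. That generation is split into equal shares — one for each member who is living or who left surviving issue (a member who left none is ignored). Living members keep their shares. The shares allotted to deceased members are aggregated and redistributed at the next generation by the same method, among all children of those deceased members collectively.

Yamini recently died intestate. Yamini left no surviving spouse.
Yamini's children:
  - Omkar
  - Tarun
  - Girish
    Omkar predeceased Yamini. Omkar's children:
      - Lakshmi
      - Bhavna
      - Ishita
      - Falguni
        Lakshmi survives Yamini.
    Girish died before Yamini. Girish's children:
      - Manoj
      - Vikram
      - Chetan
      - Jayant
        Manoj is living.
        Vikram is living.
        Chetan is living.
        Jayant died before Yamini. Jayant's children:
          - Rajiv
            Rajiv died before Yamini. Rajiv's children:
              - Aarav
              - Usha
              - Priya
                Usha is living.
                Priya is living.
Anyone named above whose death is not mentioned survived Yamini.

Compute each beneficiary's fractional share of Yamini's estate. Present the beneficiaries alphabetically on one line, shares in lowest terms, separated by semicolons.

There is no surviving spouse, so the entire estate passes to Yamini's descendants per capita at each generation.
At generation 1 (Omkar, Tarun, Girish) there are 3 shares of (1)/3 = 1/3 each.
Living: Tarun — each takes 1/3.
Deceased: Omkar and Girish. Their combined 2/3 is pooled and carried to generation 2.
At generation 2 (Lakshmi, Bhavna, Ishita, Falguni, Manoj, Vikram, Chetan, Jayant) there are 8 shares of (2/3)/8 = 1/12 each.
Living: Lakshmi, Bhavna, Ishita, Falguni, Manoj, Vikram, and Chetan — each takes 1/12.
Deceased: Jayant. That 1/12 share is carried to generation 3.
At generation 3 (Rajiv) there are 1 shares of (1/12)/1 = 1/12 each.
Deceased: Rajiv. That 1/12 share is carried to generation 4.
At generation 4 (Aarav, Usha, Priya) there are 3 shares of (1/12)/3 = 1/36 each.
Living: Aarav, Usha, and Priya — each takes 1/36.

Aarav 1/36; Bhavna 1/12; Chetan 1/12; Falguni 1/12; Ishita 1/12; Lakshmi 1/12; Manoj 1/12; Priya 1/36; Tarun 1/3; Usha 1/36; Vikram 1/12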